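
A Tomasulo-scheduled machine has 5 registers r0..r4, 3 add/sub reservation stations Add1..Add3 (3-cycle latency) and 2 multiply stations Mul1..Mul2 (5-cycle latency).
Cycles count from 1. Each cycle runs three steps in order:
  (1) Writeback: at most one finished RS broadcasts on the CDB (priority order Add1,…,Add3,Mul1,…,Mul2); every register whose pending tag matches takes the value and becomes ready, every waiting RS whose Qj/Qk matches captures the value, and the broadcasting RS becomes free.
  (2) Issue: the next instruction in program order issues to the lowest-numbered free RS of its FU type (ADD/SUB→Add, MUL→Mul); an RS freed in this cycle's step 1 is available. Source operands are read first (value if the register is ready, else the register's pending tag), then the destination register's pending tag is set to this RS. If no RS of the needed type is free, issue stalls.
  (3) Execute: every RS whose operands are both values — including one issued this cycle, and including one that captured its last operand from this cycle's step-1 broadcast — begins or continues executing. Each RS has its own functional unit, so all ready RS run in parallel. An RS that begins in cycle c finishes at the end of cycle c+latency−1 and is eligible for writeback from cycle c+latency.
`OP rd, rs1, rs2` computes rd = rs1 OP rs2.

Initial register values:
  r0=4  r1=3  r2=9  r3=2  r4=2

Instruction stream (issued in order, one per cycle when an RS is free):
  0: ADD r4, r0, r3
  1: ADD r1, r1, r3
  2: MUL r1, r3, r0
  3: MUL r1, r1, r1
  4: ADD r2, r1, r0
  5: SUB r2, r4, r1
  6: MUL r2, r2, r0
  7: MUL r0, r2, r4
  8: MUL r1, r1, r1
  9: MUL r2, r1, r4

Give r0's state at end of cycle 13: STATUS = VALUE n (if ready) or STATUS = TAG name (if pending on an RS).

cycle 1: issue ADD r4<-Add1 // r0:4,r1:3,r2:9,r3:2,r4:Add1
cycle 2: issue ADD r1<-Add2 // r0:4,r1:Add2,r2:9,r3:2,r4:Add1
cycle 3: issue MUL r1<-Mul1 // r0:4,r1:Mul1,r2:9,r3:2,r4:Add1
cycle 4: CDB Add1=6; issue MUL r1<-Mul2 // r0:4,r1:Mul2,r2:9,r3:2,r4:6
cycle 5: CDB Add2=5; issue ADD r2<-Add1 // r0:4,r1:Mul2,r2:Add1,r3:2,r4:6
cycle 6: issue SUB r2<-Add2 // r0:4,r1:Mul2,r2:Add2,r3:2,r4:6
cycle 7: stall // r0:4,r1:Mul2,r2:Add2,r3:2,r4:6
cycle 8: CDB Mul1=8; issue MUL r2<-Mul1 // r0:4,r1:Mul2,r2:Mul1,r3:2,r4:6
cycle 9: stall // r0:4,r1:Mul2,r2:Mul1,r3:2,r4:6
cycle 10: stall // r0:4,r1:Mul2,r2:Mul1,r3:2,r4:6
cycle 11: stall // r0:4,r1:Mul2,r2:Mul1,r3:2,r4:6
cycle 12: stall // r0:4,r1:Mul2,r2:Mul1,r3:2,r4:6
cycle 13: CDB Mul2=64; issue MUL r0<-Mul2 // r0:Mul2,r1:64,r2:Mul1,r3:2,r4:6

STATUS = TAG Mul2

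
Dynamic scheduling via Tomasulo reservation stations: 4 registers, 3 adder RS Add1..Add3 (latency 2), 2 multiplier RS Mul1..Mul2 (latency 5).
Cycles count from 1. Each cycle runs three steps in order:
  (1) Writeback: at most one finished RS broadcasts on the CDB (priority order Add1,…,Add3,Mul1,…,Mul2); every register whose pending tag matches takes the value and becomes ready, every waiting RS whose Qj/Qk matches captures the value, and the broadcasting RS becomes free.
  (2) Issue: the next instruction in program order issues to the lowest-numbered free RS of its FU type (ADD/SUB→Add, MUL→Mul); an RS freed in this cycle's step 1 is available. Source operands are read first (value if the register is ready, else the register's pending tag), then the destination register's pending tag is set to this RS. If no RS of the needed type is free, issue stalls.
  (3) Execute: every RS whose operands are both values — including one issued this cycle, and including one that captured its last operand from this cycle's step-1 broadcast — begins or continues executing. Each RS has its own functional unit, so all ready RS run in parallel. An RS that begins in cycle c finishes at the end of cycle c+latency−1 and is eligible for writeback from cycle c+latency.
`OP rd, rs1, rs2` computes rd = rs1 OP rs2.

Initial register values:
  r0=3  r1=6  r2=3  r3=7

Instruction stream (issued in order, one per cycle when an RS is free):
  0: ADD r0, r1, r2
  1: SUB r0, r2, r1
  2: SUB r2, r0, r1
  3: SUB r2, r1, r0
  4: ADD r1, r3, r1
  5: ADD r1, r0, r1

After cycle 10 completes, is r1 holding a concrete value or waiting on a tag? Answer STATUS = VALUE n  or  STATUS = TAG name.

STATUS = VALUE 10

c1: issue ADD r0<-Add1 | r0:Add1,r1:6,r2:3,r3:7
c2: issue SUB r0<-Add2 | r0:Add2,r1:6,r2:3,r3:7
c3: CDB Add1=9; issue SUB r2<-Add1 | r0:Add2,r1:6,r2:Add1,r3:7
c4: CDB Add2=-3; issue SUB r2<-Add2 | r0:-3,r1:6,r2:Add2,r3:7
c5: issue ADD r1<-Add3 | r0:-3,r1:Add3,r2:Add2,r3:7
c6: CDB Add1=-9; issue ADD r1<-Add1 | r0:-3,r1:Add1,r2:Add2,r3:7
c7: CDB Add2=9 | r0:-3,r1:Add1,r2:9,r3:7
c8: CDB Add3=13 | r0:-3,r1:Add1,r2:9,r3:7
c9: - | r0:-3,r1:Add1,r2:9,r3:7
c10: CDB Add1=10 | r0:-3,r1:10,r2:9,r3:7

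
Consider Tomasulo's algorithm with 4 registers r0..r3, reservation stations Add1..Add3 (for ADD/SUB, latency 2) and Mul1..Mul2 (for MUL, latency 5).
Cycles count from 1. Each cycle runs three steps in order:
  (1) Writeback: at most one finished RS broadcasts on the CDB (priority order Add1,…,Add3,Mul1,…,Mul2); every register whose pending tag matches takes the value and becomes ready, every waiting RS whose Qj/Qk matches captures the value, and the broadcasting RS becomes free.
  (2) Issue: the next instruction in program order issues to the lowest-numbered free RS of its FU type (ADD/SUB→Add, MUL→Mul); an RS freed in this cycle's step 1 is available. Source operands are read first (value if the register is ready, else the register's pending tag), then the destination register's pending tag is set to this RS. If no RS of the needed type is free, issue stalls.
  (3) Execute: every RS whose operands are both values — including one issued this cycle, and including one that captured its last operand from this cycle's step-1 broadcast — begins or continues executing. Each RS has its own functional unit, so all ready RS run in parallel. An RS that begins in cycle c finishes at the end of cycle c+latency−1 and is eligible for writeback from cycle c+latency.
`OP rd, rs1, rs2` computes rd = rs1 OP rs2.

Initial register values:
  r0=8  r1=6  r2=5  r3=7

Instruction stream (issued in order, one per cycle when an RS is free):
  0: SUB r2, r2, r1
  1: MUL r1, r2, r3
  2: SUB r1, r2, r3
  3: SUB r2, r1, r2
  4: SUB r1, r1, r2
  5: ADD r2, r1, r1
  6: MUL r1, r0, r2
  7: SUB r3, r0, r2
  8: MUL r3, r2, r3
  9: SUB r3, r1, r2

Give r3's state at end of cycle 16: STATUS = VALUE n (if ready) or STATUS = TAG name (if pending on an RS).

  c1: issue SUB r2<-Add1  regs: r0:8,r1:6,r2:Add1,r3:7
  c2: issue MUL r1<-Mul1  regs: r0:8,r1:Mul1,r2:Add1,r3:7
  c3: CDB Add1=-1; issue SUB r1<-Add1  regs: r0:8,r1:Add1,r2:-1,r3:7
  c4: issue SUB r2<-Add2  regs: r0:8,r1:Add1,r2:Add2,r3:7
  c5: CDB Add1=-8; issue SUB r1<-Add1  regs: r0:8,r1:Add1,r2:Add2,r3:7
  c6: issue ADD r2<-Add3  regs: r0:8,r1:Add1,r2:Add3,r3:7
  c7: CDB Add2=-7; issue MUL r1<-Mul2  regs: r0:8,r1:Mul2,r2:Add3,r3:7
  c8: CDB Mul1=-7; issue SUB r3<-Add2  regs: r0:8,r1:Mul2,r2:Add3,r3:Add2
  c9: CDB Add1=-1; issue MUL r3<-Mul1  regs: r0:8,r1:Mul2,r2:Add3,r3:Mul1
  c10: issue SUB r3<-Add1  regs: r0:8,r1:Mul2,r2:Add3,r3:Add1
  c11: CDB Add3=-2  regs: r0:8,r1:Mul2,r2:-2,r3:Add1
  c12: -  regs: r0:8,r1:Mul2,r2:-2,r3:Add1
  c13: CDB Add2=10  regs: r0:8,r1:Mul2,r2:-2,r3:Add1
  c14: -  regs: r0:8,r1:Mul2,r2:-2,r3:Add1
  c15: -  regs: r0:8,r1:Mul2,r2:-2,r3:Add1
  c16: CDB Mul2=-16  regs: r0:8,r1:-16,r2:-2,r3:Add1

STATUS = TAG Add1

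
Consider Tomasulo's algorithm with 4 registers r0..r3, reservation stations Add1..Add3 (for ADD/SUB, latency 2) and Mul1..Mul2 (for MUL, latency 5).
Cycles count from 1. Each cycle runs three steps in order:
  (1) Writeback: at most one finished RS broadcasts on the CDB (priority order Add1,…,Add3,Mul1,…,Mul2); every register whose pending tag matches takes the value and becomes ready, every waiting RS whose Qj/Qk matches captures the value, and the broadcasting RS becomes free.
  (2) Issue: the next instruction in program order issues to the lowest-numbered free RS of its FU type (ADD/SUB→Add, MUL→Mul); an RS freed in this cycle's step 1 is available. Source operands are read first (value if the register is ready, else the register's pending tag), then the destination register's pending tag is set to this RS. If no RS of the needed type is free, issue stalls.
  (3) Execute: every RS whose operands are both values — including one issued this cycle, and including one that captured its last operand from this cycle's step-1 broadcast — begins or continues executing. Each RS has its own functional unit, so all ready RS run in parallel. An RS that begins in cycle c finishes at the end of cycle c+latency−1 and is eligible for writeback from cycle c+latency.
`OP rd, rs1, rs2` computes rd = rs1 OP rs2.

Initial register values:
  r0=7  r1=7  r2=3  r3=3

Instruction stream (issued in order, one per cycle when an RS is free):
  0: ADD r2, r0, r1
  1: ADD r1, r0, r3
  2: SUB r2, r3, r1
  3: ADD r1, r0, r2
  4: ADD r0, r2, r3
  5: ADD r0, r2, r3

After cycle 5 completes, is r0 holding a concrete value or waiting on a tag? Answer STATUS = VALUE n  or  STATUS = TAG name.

STATUS = TAG Add3

  c1: issue ADD r2<-Add1  regs: r0:7,r1:7,r2:Add1,r3:3
  c2: issue ADD r1<-Add2  regs: r0:7,r1:Add2,r2:Add1,r3:3
  c3: CDB Add1=14; issue SUB r2<-Add1  regs: r0:7,r1:Add2,r2:Add1,r3:3
  c4: CDB Add2=10; issue ADD r1<-Add2  regs: r0:7,r1:Add2,r2:Add1,r3:3
  c5: issue ADD r0<-Add3  regs: r0:Add3,r1:Add2,r2:Add1,r3:3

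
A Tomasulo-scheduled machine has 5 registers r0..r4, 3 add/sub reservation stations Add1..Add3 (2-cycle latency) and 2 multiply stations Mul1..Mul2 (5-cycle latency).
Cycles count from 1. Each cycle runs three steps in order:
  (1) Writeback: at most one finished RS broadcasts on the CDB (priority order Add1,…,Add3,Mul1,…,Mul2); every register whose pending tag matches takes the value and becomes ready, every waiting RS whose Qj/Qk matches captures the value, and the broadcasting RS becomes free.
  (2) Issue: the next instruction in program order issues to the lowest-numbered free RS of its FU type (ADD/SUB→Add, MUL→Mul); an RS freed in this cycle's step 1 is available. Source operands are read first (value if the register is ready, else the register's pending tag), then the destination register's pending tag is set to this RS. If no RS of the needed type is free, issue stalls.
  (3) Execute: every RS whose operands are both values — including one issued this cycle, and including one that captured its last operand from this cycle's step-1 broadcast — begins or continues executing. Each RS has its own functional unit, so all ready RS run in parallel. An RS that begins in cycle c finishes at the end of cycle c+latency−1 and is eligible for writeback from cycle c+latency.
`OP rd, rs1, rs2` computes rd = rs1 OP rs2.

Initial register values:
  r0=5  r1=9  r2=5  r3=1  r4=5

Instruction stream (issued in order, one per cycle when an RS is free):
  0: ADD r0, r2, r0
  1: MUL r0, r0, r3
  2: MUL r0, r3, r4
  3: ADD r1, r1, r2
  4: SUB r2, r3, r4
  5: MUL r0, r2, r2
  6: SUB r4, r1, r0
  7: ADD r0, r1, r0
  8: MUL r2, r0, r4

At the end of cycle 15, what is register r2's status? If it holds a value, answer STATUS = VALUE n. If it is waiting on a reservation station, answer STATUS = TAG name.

STATUS = TAG Mul2

c1: issue ADD r0<-Add1 | r0:Add1,r1:9,r2:5,r3:1,r4:5
c2: issue MUL r0<-Mul1 | r0:Mul1,r1:9,r2:5,r3:1,r4:5
c3: CDB Add1=10; issue MUL r0<-Mul2 | r0:Mul2,r1:9,r2:5,r3:1,r4:5
c4: issue ADD r1<-Add1 | r0:Mul2,r1:Add1,r2:5,r3:1,r4:5
c5: issue SUB r2<-Add2 | r0:Mul2,r1:Add1,r2:Add2,r3:1,r4:5
c6: CDB Add1=14; stall | r0:Mul2,r1:14,r2:Add2,r3:1,r4:5
c7: CDB Add2=-4; stall | r0:Mul2,r1:14,r2:-4,r3:1,r4:5
c8: CDB Mul1=10; issue MUL r0<-Mul1 | r0:Mul1,r1:14,r2:-4,r3:1,r4:5
c9: CDB Mul2=5; issue SUB r4<-Add1 | r0:Mul1,r1:14,r2:-4,r3:1,r4:Add1
c10: issue ADD r0<-Add2 | r0:Add2,r1:14,r2:-4,r3:1,r4:Add1
c11: issue MUL r2<-Mul2 | r0:Add2,r1:14,r2:Mul2,r3:1,r4:Add1
c12: - | r0:Add2,r1:14,r2:Mul2,r3:1,r4:Add1
c13: CDB Mul1=16 | r0:Add2,r1:14,r2:Mul2,r3:1,r4:Add1
c14: - | r0:Add2,r1:14,r2:Mul2,r3:1,r4:Add1
c15: CDB Add1=-2 | r0:Add2,r1:14,r2:Mul2,r3:1,r4:-2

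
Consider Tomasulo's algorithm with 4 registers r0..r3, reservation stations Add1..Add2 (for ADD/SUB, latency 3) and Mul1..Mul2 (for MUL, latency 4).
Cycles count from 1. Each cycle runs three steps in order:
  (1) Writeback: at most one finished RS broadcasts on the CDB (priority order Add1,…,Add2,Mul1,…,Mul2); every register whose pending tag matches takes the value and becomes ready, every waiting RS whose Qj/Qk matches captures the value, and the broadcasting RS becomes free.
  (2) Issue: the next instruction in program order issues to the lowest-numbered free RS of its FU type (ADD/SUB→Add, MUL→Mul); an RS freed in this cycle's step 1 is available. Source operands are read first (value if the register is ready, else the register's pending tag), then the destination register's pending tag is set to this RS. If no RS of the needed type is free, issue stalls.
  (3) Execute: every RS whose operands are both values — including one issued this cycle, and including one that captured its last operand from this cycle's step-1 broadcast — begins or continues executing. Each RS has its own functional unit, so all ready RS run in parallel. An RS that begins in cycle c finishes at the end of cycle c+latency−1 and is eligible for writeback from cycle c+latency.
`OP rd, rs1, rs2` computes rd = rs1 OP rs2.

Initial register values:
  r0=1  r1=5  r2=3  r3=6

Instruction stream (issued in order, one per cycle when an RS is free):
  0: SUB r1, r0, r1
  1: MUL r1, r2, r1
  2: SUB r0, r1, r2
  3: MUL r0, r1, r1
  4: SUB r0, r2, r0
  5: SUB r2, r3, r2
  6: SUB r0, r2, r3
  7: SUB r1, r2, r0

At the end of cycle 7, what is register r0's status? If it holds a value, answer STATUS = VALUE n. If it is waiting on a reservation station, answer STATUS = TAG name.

  c1: issue SUB r1<-Add1  regs: r0:1,r1:Add1,r2:3,r3:6
  c2: issue MUL r1<-Mul1  regs: r0:1,r1:Mul1,r2:3,r3:6
  c3: issue SUB r0<-Add2  regs: r0:Add2,r1:Mul1,r2:3,r3:6
  c4: CDB Add1=-4; issue MUL r0<-Mul2  regs: r0:Mul2,r1:Mul1,r2:3,r3:6
  c5: issue SUB r0<-Add1  regs: r0:Add1,r1:Mul1,r2:3,r3:6
  c6: stall  regs: r0:Add1,r1:Mul1,r2:3,r3:6
  c7: stall  regs: r0:Add1,r1:Mul1,r2:3,r3:6

STATUS = TAG Add1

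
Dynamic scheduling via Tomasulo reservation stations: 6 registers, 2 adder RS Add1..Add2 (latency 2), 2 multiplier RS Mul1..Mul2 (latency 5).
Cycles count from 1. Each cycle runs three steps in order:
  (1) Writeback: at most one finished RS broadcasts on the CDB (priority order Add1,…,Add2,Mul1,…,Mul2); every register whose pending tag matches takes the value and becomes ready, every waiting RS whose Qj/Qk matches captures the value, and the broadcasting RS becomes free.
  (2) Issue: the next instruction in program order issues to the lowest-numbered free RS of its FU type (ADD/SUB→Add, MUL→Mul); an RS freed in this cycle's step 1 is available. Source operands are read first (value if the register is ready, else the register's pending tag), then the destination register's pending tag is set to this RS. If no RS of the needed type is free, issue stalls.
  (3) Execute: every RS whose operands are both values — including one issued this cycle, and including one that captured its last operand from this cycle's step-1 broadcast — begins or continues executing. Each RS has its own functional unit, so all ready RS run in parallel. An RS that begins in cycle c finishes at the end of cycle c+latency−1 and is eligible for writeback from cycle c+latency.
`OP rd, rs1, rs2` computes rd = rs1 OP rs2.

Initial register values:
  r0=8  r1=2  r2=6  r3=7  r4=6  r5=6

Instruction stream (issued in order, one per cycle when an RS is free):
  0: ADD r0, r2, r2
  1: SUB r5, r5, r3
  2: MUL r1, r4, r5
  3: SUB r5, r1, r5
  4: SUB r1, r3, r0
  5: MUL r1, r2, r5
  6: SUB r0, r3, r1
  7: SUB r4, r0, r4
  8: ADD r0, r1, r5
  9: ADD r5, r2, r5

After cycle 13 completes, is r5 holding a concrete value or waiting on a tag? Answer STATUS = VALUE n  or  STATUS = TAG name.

STATUS = VALUE -5

c1: issue ADD r0<-Add1 | r0:Add1,r1:2,r2:6,r3:7,r4:6,r5:6
c2: issue SUB r5<-Add2 | r0:Add1,r1:2,r2:6,r3:7,r4:6,r5:Add2
c3: CDB Add1=12; issue MUL r1<-Mul1 | r0:12,r1:Mul1,r2:6,r3:7,r4:6,r5:Add2
c4: CDB Add2=-1; issue SUB r5<-Add1 | r0:12,r1:Mul1,r2:6,r3:7,r4:6,r5:Add1
c5: issue SUB r1<-Add2 | r0:12,r1:Add2,r2:6,r3:7,r4:6,r5:Add1
c6: issue MUL r1<-Mul2 | r0:12,r1:Mul2,r2:6,r3:7,r4:6,r5:Add1
c7: CDB Add2=-5; issue SUB r0<-Add2 | r0:Add2,r1:Mul2,r2:6,r3:7,r4:6,r5:Add1
c8: stall | r0:Add2,r1:Mul2,r2:6,r3:7,r4:6,r5:Add1
c9: CDB Mul1=-6; stall | r0:Add2,r1:Mul2,r2:6,r3:7,r4:6,r5:Add1
c10: stall | r0:Add2,r1:Mul2,r2:6,r3:7,r4:6,r5:Add1
c11: CDB Add1=-5; issue SUB r4<-Add1 | r0:Add2,r1:Mul2,r2:6,r3:7,r4:Add1,r5:-5
c12: stall | r0:Add2,r1:Mul2,r2:6,r3:7,r4:Add1,r5:-5
c13: stall | r0:Add2,r1:Mul2,r2:6,r3:7,r4:Add1,r5:-5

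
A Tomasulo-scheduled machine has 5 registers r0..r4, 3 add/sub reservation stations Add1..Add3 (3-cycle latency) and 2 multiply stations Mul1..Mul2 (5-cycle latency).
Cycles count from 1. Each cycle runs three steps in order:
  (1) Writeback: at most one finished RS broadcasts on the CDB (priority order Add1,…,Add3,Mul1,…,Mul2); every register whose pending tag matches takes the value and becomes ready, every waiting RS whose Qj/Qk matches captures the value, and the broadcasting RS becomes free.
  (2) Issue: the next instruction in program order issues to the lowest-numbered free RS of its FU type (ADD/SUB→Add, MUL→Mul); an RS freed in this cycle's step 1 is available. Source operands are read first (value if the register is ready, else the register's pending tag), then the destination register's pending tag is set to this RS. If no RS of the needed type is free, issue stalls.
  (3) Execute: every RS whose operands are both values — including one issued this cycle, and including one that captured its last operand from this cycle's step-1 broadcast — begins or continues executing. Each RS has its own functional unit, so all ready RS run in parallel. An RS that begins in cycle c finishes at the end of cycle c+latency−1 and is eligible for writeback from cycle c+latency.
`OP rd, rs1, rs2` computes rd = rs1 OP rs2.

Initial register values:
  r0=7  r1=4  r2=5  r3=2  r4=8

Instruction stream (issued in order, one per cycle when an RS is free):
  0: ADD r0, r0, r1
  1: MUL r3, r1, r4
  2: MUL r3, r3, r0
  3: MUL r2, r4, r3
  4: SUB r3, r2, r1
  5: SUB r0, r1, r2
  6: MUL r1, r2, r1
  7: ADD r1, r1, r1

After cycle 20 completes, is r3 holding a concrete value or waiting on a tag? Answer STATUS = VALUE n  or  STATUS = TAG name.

c1: issue ADD r0<-Add1 | r0:Add1,r1:4,r2:5,r3:2,r4:8
c2: issue MUL r3<-Mul1 | r0:Add1,r1:4,r2:5,r3:Mul1,r4:8
c3: issue MUL r3<-Mul2 | r0:Add1,r1:4,r2:5,r3:Mul2,r4:8
c4: CDB Add1=11; stall | r0:11,r1:4,r2:5,r3:Mul2,r4:8
c5: stall | r0:11,r1:4,r2:5,r3:Mul2,r4:8
c6: stall | r0:11,r1:4,r2:5,r3:Mul2,r4:8
c7: CDB Mul1=32; issue MUL r2<-Mul1 | r0:11,r1:4,r2:Mul1,r3:Mul2,r4:8
c8: issue SUB r3<-Add1 | r0:11,r1:4,r2:Mul1,r3:Add1,r4:8
c9: issue SUB r0<-Add2 | r0:Add2,r1:4,r2:Mul1,r3:Add1,r4:8
c10: stall | r0:Add2,r1:4,r2:Mul1,r3:Add1,r4:8
c11: stall | r0:Add2,r1:4,r2:Mul1,r3:Add1,r4:8
c12: CDB Mul2=352; issue MUL r1<-Mul2 | r0:Add2,r1:Mul2,r2:Mul1,r3:Add1,r4:8
c13: issue ADD r1<-Add3 | r0:Add2,r1:Add3,r2:Mul1,r3:Add1,r4:8
c14: - | r0:Add2,r1:Add3,r2:Mul1,r3:Add1,r4:8
c15: - | r0:Add2,r1:Add3,r2:Mul1,r3:Add1,r4:8
c16: - | r0:Add2,r1:Add3,r2:Mul1,r3:Add1,r4:8
c17: CDB Mul1=2816 | r0:Add2,r1:Add3,r2:2816,r3:Add1,r4:8
c18: - | r0:Add2,r1:Add3,r2:2816,r3:Add1,r4:8
c19: - | r0:Add2,r1:Add3,r2:2816,r3:Add1,r4:8
c20: CDB Add1=2812 | r0:Add2,r1:Add3,r2:2816,r3:2812,r4:8

STATUS = VALUE 2812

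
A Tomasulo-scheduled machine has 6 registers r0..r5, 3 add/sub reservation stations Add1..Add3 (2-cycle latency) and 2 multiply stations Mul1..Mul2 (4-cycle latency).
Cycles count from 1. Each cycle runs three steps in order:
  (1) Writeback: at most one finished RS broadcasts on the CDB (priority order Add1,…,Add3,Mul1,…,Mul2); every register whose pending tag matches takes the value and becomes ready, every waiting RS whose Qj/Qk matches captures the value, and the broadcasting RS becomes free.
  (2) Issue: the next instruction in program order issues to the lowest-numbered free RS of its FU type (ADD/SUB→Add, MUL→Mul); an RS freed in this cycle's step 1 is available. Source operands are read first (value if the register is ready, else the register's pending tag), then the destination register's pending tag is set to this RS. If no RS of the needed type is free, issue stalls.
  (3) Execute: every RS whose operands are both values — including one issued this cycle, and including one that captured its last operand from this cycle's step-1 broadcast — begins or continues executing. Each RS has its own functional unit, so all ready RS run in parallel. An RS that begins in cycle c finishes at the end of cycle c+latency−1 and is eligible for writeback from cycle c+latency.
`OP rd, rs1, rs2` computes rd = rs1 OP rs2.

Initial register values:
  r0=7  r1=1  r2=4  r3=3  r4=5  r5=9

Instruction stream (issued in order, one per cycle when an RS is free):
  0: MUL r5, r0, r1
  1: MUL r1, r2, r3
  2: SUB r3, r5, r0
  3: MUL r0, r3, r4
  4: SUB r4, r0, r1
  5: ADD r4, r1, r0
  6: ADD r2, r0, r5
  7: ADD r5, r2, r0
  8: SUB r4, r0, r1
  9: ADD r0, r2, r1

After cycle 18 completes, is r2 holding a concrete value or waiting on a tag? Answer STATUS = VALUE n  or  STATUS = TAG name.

STATUS = VALUE 7

cycle 1: issue MUL r5<-Mul1 // r0:7,r1:1,r2:4,r3:3,r4:5,r5:Mul1
cycle 2: issue MUL r1<-Mul2 // r0:7,r1:Mul2,r2:4,r3:3,r4:5,r5:Mul1
cycle 3: issue SUB r3<-Add1 // r0:7,r1:Mul2,r2:4,r3:Add1,r4:5,r5:Mul1
cycle 4: stall // r0:7,r1:Mul2,r2:4,r3:Add1,r4:5,r5:Mul1
cycle 5: CDB Mul1=7; issue MUL r0<-Mul1 // r0:Mul1,r1:Mul2,r2:4,r3:Add1,r4:5,r5:7
cycle 6: CDB Mul2=12; issue SUB r4<-Add2 // r0:Mul1,r1:12,r2:4,r3:Add1,r4:Add2,r5:7
cycle 7: CDB Add1=0; issue ADD r4<-Add1 // r0:Mul1,r1:12,r2:4,r3:0,r4:Add1,r5:7
cycle 8: issue ADD r2<-Add3 // r0:Mul1,r1:12,r2:Add3,r3:0,r4:Add1,r5:7
cycle 9: stall // r0:Mul1,r1:12,r2:Add3,r3:0,r4:Add1,r5:7
cycle 10: stall // r0:Mul1,r1:12,r2:Add3,r3:0,r4:Add1,r5:7
cycle 11: CDB Mul1=0; stall // r0:0,r1:12,r2:Add3,r3:0,r4:Add1,r5:7
cycle 12: stall // r0:0,r1:12,r2:Add3,r3:0,r4:Add1,r5:7
cycle 13: CDB Add1=12; issue ADD r5<-Add1 // r0:0,r1:12,r2:Add3,r3:0,r4:12,r5:Add1
cycle 14: CDB Add2=-12; issue SUB r4<-Add2 // r0:0,r1:12,r2:Add3,r3:0,r4:Add2,r5:Add1
cycle 15: CDB Add3=7; issue ADD r0<-Add3 // r0:Add3,r1:12,r2:7,r3:0,r4:Add2,r5:Add1
cycle 16: CDB Add2=-12 // r0:Add3,r1:12,r2:7,r3:0,r4:-12,r5:Add1
cycle 17: CDB Add1=7 // r0:Add3,r1:12,r2:7,r3:0,r4:-12,r5:7
cycle 18: CDB Add3=19 // r0:19,r1:12,r2:7,r3:0,r4:-12,r5:7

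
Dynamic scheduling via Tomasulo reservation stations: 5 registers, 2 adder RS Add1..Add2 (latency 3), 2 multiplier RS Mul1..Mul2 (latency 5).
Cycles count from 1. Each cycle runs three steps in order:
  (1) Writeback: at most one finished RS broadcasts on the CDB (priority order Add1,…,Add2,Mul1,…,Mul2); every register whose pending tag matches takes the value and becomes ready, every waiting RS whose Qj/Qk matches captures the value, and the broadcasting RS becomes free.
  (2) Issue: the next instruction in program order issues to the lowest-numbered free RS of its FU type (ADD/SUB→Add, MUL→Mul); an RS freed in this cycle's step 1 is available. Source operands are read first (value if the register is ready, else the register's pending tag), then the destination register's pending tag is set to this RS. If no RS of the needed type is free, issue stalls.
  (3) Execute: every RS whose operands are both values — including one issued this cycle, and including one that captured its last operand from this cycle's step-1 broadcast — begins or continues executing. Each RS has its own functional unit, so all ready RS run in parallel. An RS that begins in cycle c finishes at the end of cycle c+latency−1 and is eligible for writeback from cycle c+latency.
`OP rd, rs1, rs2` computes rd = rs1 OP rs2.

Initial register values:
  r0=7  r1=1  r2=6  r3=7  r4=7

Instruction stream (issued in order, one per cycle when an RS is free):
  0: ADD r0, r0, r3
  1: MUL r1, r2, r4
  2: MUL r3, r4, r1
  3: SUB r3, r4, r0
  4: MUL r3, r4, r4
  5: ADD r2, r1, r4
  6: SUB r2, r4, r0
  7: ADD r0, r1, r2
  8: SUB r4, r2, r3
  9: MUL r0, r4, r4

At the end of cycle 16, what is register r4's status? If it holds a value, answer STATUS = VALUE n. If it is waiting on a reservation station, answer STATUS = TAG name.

c1: issue ADD r0<-Add1 | r0:Add1,r1:1,r2:6,r3:7,r4:7
c2: issue MUL r1<-Mul1 | r0:Add1,r1:Mul1,r2:6,r3:7,r4:7
c3: issue MUL r3<-Mul2 | r0:Add1,r1:Mul1,r2:6,r3:Mul2,r4:7
c4: CDB Add1=14; issue SUB r3<-Add1 | r0:14,r1:Mul1,r2:6,r3:Add1,r4:7
c5: stall | r0:14,r1:Mul1,r2:6,r3:Add1,r4:7
c6: stall | r0:14,r1:Mul1,r2:6,r3:Add1,r4:7
c7: CDB Add1=-7; stall | r0:14,r1:Mul1,r2:6,r3:-7,r4:7
c8: CDB Mul1=42; issue MUL r3<-Mul1 | r0:14,r1:42,r2:6,r3:Mul1,r4:7
c9: issue ADD r2<-Add1 | r0:14,r1:42,r2:Add1,r3:Mul1,r4:7
c10: issue SUB r2<-Add2 | r0:14,r1:42,r2:Add2,r3:Mul1,r4:7
c11: stall | r0:14,r1:42,r2:Add2,r3:Mul1,r4:7
c12: CDB Add1=49; issue ADD r0<-Add1 | r0:Add1,r1:42,r2:Add2,r3:Mul1,r4:7
c13: CDB Add2=-7; issue SUB r4<-Add2 | r0:Add1,r1:42,r2:-7,r3:Mul1,r4:Add2
c14: CDB Mul1=49; issue MUL r0<-Mul1 | r0:Mul1,r1:42,r2:-7,r3:49,r4:Add2
c15: CDB Mul2=294 | r0:Mul1,r1:42,r2:-7,r3:49,r4:Add2
c16: CDB Add1=35 | r0:Mul1,r1:42,r2:-7,r3:49,r4:Add2

STATUS = TAG Add2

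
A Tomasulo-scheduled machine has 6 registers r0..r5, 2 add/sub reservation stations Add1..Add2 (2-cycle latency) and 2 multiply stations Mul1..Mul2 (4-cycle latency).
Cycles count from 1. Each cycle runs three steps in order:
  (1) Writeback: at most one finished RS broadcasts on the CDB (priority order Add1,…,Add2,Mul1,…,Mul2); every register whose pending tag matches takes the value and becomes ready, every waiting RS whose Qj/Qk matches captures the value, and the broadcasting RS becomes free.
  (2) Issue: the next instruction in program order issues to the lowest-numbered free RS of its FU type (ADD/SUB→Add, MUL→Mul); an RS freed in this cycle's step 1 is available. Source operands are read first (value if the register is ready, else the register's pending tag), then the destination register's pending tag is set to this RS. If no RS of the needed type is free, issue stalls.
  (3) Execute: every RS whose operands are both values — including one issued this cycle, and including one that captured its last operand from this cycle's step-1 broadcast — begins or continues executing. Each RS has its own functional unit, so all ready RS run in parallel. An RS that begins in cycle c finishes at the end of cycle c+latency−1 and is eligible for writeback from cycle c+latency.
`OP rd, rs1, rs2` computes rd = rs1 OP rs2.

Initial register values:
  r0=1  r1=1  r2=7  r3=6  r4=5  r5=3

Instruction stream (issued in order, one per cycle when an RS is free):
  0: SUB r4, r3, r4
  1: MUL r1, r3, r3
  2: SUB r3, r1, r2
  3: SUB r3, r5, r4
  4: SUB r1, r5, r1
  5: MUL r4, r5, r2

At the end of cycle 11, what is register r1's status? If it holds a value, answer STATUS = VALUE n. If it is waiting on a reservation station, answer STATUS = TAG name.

STATUS = VALUE -33

c1: issue SUB r4<-Add1 | r0:1,r1:1,r2:7,r3:6,r4:Add1,r5:3
c2: issue MUL r1<-Mul1 | r0:1,r1:Mul1,r2:7,r3:6,r4:Add1,r5:3
c3: CDB Add1=1; issue SUB r3<-Add1 | r0:1,r1:Mul1,r2:7,r3:Add1,r4:1,r5:3
c4: issue SUB r3<-Add2 | r0:1,r1:Mul1,r2:7,r3:Add2,r4:1,r5:3
c5: stall | r0:1,r1:Mul1,r2:7,r3:Add2,r4:1,r5:3
c6: CDB Add2=2; issue SUB r1<-Add2 | r0:1,r1:Add2,r2:7,r3:2,r4:1,r5:3
c7: CDB Mul1=36; issue MUL r4<-Mul1 | r0:1,r1:Add2,r2:7,r3:2,r4:Mul1,r5:3
c8: - | r0:1,r1:Add2,r2:7,r3:2,r4:Mul1,r5:3
c9: CDB Add1=29 | r0:1,r1:Add2,r2:7,r3:2,r4:Mul1,r5:3
c10: CDB Add2=-33 | r0:1,r1:-33,r2:7,r3:2,r4:Mul1,r5:3
c11: CDB Mul1=21 | r0:1,r1:-33,r2:7,r3:2,r4:21,r5:3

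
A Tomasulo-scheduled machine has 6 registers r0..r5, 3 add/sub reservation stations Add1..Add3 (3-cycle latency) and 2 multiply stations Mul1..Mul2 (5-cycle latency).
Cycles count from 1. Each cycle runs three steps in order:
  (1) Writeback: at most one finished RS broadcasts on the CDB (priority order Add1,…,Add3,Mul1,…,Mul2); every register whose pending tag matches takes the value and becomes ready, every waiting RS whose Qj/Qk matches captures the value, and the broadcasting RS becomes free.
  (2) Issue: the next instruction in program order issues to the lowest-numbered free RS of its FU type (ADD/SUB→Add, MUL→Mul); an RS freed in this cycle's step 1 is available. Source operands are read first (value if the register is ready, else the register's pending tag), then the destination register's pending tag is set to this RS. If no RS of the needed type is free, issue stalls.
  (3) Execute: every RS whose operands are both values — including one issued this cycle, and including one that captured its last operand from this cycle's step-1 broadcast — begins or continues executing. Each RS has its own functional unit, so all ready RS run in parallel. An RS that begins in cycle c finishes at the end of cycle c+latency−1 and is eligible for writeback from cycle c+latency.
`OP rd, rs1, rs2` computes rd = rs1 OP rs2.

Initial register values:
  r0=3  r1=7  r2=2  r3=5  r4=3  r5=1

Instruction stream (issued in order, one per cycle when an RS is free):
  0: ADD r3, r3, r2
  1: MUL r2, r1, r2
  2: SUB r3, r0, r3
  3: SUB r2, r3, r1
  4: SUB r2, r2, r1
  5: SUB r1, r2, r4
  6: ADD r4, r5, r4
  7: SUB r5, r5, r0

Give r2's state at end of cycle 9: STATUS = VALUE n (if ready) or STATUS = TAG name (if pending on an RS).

c1: issue ADD r3<-Add1 | r0:3,r1:7,r2:2,r3:Add1,r4:3,r5:1
c2: issue MUL r2<-Mul1 | r0:3,r1:7,r2:Mul1,r3:Add1,r4:3,r5:1
c3: issue SUB r3<-Add2 | r0:3,r1:7,r2:Mul1,r3:Add2,r4:3,r5:1
c4: CDB Add1=7; issue SUB r2<-Add1 | r0:3,r1:7,r2:Add1,r3:Add2,r4:3,r5:1
c5: issue SUB r2<-Add3 | r0:3,r1:7,r2:Add3,r3:Add2,r4:3,r5:1
c6: stall | r0:3,r1:7,r2:Add3,r3:Add2,r4:3,r5:1
c7: CDB Add2=-4; issue SUB r1<-Add2 | r0:3,r1:Add2,r2:Add3,r3:-4,r4:3,r5:1
c8: CDB Mul1=14; stall | r0:3,r1:Add2,r2:Add3,r3:-4,r4:3,r5:1
c9: stall | r0:3,r1:Add2,r2:Add3,r3:-4,r4:3,r5:1

STATUS = TAG Add3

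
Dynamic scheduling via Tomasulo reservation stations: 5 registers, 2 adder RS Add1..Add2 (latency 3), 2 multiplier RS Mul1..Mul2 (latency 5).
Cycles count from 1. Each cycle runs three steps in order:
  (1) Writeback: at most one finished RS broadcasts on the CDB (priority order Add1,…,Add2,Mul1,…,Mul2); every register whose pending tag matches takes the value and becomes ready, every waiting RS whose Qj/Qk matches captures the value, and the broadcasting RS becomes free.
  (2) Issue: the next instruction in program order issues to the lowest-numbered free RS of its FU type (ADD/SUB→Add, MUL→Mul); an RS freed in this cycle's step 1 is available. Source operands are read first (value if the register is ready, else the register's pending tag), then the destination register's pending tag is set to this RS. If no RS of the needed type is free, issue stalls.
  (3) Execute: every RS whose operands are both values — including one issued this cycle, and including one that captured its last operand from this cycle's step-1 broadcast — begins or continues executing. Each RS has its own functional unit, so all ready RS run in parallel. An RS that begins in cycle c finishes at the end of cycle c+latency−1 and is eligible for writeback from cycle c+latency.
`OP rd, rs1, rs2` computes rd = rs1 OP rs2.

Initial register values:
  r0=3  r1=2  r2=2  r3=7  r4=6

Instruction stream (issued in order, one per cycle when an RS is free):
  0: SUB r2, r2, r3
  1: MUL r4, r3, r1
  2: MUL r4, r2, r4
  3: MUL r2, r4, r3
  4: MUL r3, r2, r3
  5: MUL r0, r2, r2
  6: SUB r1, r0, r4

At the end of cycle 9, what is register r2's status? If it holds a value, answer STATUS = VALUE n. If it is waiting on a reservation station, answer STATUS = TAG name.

cycle 1: issue SUB r2<-Add1 // r0:3,r1:2,r2:Add1,r3:7,r4:6
cycle 2: issue MUL r4<-Mul1 // r0:3,r1:2,r2:Add1,r3:7,r4:Mul1
cycle 3: issue MUL r4<-Mul2 // r0:3,r1:2,r2:Add1,r3:7,r4:Mul2
cycle 4: CDB Add1=-5; stall // r0:3,r1:2,r2:-5,r3:7,r4:Mul2
cycle 5: stall // r0:3,r1:2,r2:-5,r3:7,r4:Mul2
cycle 6: stall // r0:3,r1:2,r2:-5,r3:7,r4:Mul2
cycle 7: CDB Mul1=14; issue MUL r2<-Mul1 // r0:3,r1:2,r2:Mul1,r3:7,r4:Mul2
cycle 8: stall // r0:3,r1:2,r2:Mul1,r3:7,r4:Mul2
cycle 9: stall // r0:3,r1:2,r2:Mul1,r3:7,r4:Mul2

STATUS = TAG Mul1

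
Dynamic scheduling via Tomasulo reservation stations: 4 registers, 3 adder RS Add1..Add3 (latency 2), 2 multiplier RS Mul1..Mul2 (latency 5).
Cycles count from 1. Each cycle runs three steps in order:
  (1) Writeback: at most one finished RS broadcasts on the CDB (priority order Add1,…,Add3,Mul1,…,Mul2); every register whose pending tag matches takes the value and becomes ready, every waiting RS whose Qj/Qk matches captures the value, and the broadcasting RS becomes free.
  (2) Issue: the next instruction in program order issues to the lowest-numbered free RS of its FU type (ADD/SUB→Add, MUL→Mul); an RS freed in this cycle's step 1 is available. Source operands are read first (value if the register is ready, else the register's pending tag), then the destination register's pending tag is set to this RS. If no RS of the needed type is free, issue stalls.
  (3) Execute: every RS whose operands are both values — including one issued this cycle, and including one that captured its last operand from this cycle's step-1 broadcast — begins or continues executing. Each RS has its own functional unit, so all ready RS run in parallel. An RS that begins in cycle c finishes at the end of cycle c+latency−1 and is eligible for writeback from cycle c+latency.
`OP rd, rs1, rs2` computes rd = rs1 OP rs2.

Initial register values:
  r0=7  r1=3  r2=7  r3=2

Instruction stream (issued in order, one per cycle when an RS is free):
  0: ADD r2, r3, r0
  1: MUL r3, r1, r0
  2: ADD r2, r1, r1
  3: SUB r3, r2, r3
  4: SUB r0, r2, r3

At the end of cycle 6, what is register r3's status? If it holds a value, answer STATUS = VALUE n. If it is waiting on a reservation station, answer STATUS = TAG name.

c1: issue ADD r2<-Add1 | r0:7,r1:3,r2:Add1,r3:2
c2: issue MUL r3<-Mul1 | r0:7,r1:3,r2:Add1,r3:Mul1
c3: CDB Add1=9; issue ADD r2<-Add1 | r0:7,r1:3,r2:Add1,r3:Mul1
c4: issue SUB r3<-Add2 | r0:7,r1:3,r2:Add1,r3:Add2
c5: CDB Add1=6; issue SUB r0<-Add1 | r0:Add1,r1:3,r2:6,r3:Add2
c6: - | r0:Add1,r1:3,r2:6,r3:Add2

STATUS = TAG Add2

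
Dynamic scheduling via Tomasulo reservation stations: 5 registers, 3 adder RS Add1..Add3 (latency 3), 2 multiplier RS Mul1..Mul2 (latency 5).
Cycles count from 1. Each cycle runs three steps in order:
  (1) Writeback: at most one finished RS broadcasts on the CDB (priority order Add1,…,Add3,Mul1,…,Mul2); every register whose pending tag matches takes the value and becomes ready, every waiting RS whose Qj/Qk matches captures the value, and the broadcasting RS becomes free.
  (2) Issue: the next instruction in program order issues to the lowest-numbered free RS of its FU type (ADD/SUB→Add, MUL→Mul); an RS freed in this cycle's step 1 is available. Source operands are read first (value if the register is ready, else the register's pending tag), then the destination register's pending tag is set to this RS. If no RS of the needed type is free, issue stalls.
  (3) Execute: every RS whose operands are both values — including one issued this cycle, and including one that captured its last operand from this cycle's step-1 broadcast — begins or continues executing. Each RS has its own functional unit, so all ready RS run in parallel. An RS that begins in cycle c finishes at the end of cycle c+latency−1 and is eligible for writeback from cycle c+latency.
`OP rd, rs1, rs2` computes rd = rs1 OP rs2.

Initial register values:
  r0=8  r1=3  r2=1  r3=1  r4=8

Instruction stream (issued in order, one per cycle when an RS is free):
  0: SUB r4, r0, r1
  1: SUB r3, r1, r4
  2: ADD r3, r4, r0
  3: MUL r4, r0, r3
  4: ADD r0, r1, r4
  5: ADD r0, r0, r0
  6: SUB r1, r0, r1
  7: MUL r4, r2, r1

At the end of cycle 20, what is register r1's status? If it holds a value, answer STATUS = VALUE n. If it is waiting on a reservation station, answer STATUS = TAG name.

c1: issue SUB r4<-Add1 | r0:8,r1:3,r2:1,r3:1,r4:Add1
c2: issue SUB r3<-Add2 | r0:8,r1:3,r2:1,r3:Add2,r4:Add1
c3: issue ADD r3<-Add3 | r0:8,r1:3,r2:1,r3:Add3,r4:Add1
c4: CDB Add1=5; issue MUL r4<-Mul1 | r0:8,r1:3,r2:1,r3:Add3,r4:Mul1
c5: issue ADD r0<-Add1 | r0:Add1,r1:3,r2:1,r3:Add3,r4:Mul1
c6: stall | r0:Add1,r1:3,r2:1,r3:Add3,r4:Mul1
c7: CDB Add2=-2; issue ADD r0<-Add2 | r0:Add2,r1:3,r2:1,r3:Add3,r4:Mul1
c8: CDB Add3=13; issue SUB r1<-Add3 | r0:Add2,r1:Add3,r2:1,r3:13,r4:Mul1
c9: issue MUL r4<-Mul2 | r0:Add2,r1:Add3,r2:1,r3:13,r4:Mul2
c10: - | r0:Add2,r1:Add3,r2:1,r3:13,r4:Mul2
c11: - | r0:Add2,r1:Add3,r2:1,r3:13,r4:Mul2
c12: - | r0:Add2,r1:Add3,r2:1,r3:13,r4:Mul2
c13: CDB Mul1=104 | r0:Add2,r1:Add3,r2:1,r3:13,r4:Mul2
c14: - | r0:Add2,r1:Add3,r2:1,r3:13,r4:Mul2
c15: - | r0:Add2,r1:Add3,r2:1,r3:13,r4:Mul2
c16: CDB Add1=107 | r0:Add2,r1:Add3,r2:1,r3:13,r4:Mul2
c17: - | r0:Add2,r1:Add3,r2:1,r3:13,r4:Mul2
c18: - | r0:Add2,r1:Add3,r2:1,r3:13,r4:Mul2
c19: CDB Add2=214 | r0:214,r1:Add3,r2:1,r3:13,r4:Mul2
c20: - | r0:214,r1:Add3,r2:1,r3:13,r4:Mul2

STATUS = TAG Add3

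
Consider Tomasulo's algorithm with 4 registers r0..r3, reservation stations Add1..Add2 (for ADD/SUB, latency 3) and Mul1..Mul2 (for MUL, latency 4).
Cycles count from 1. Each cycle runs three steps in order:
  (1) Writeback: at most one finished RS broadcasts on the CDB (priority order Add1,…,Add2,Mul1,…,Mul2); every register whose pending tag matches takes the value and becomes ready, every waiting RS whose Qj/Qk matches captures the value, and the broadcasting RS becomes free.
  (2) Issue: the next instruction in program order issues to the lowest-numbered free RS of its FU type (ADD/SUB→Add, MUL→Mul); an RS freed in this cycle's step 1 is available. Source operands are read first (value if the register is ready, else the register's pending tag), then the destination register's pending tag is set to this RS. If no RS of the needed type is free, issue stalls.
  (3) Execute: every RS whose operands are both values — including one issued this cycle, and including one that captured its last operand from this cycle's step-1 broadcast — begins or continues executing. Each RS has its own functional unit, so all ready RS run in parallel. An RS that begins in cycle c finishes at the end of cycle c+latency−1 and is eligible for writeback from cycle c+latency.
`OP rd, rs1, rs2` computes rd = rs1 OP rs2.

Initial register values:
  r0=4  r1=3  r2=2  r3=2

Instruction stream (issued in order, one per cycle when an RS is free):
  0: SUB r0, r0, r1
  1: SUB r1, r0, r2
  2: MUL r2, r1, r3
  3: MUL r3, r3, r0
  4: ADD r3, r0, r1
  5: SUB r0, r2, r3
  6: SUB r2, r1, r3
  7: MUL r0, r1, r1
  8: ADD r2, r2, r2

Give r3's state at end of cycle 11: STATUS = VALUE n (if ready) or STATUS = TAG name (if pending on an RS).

  c1: issue SUB r0<-Add1  regs: r0:Add1,r1:3,r2:2,r3:2
  c2: issue SUB r1<-Add2  regs: r0:Add1,r1:Add2,r2:2,r3:2
  c3: issue MUL r2<-Mul1  regs: r0:Add1,r1:Add2,r2:Mul1,r3:2
  c4: CDB Add1=1; issue MUL r3<-Mul2  regs: r0:1,r1:Add2,r2:Mul1,r3:Mul2
  c5: issue ADD r3<-Add1  regs: r0:1,r1:Add2,r2:Mul1,r3:Add1
  c6: stall  regs: r0:1,r1:Add2,r2:Mul1,r3:Add1
  c7: CDB Add2=-1; issue SUB r0<-Add2  regs: r0:Add2,r1:-1,r2:Mul1,r3:Add1
  c8: CDB Mul2=2; stall  regs: r0:Add2,r1:-1,r2:Mul1,r3:Add1
  c9: stall  regs: r0:Add2,r1:-1,r2:Mul1,r3:Add1
  c10: CDB Add1=0; issue SUB r2<-Add1  regs: r0:Add2,r1:-1,r2:Add1,r3:0
  c11: CDB Mul1=-2; issue MUL r0<-Mul1  regs: r0:Mul1,r1:-1,r2:Add1,r3:0

STATUS = VALUE 0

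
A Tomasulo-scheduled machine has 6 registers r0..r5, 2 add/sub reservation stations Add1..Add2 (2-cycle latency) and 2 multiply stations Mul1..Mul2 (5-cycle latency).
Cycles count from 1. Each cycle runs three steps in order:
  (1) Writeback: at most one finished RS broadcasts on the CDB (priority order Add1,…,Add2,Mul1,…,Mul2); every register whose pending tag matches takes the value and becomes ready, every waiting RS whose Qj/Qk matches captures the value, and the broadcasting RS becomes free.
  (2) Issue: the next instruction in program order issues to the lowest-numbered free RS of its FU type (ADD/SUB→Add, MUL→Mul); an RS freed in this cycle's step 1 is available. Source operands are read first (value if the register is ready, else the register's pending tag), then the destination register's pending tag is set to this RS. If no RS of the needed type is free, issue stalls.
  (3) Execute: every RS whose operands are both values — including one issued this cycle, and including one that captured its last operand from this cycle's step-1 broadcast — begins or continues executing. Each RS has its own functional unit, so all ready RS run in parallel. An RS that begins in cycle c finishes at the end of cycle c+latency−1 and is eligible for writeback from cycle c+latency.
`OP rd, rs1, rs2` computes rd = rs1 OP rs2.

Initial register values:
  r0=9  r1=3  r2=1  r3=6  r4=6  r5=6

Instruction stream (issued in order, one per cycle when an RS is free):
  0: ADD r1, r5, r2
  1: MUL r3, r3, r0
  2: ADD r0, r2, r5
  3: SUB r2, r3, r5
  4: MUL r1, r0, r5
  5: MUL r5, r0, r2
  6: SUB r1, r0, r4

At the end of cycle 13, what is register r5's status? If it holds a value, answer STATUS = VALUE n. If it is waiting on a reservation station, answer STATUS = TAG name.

STATUS = TAG Mul1

  c1: issue ADD r1<-Add1  regs: r0:9,r1:Add1,r2:1,r3:6,r4:6,r5:6
  c2: issue MUL r3<-Mul1  regs: r0:9,r1:Add1,r2:1,r3:Mul1,r4:6,r5:6
  c3: CDB Add1=7; issue ADD r0<-Add1  regs: r0:Add1,r1:7,r2:1,r3:Mul1,r4:6,r5:6
  c4: issue SUB r2<-Add2  regs: r0:Add1,r1:7,r2:Add2,r3:Mul1,r4:6,r5:6
  c5: CDB Add1=7; issue MUL r1<-Mul2  regs: r0:7,r1:Mul2,r2:Add2,r3:Mul1,r4:6,r5:6
  c6: stall  regs: r0:7,r1:Mul2,r2:Add2,r3:Mul1,r4:6,r5:6
  c7: CDB Mul1=54; issue MUL r5<-Mul1  regs: r0:7,r1:Mul2,r2:Add2,r3:54,r4:6,r5:Mul1
  c8: issue SUB r1<-Add1  regs: r0:7,r1:Add1,r2:Add2,r3:54,r4:6,r5:Mul1
  c9: CDB Add2=48  regs: r0:7,r1:Add1,r2:48,r3:54,r4:6,r5:Mul1
  c10: CDB Add1=1  regs: r0:7,r1:1,r2:48,r3:54,r4:6,r5:Mul1
  c11: CDB Mul2=42  regs: r0:7,r1:1,r2:48,r3:54,r4:6,r5:Mul1
  c12: -  regs: r0:7,r1:1,r2:48,r3:54,r4:6,r5:Mul1
  c13: -  regs: r0:7,r1:1,r2:48,r3:54,r4:6,r5:Mul1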